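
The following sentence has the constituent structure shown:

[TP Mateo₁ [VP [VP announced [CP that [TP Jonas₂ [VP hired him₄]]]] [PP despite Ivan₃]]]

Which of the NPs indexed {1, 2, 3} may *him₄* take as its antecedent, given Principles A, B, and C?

*him* is a pronoun, so Principle B applies: it must be free in its binding domain.
Binding domain of *him₄*: the embedded TP, whose subject is Jonas₂.
*Mateo₁* c-commands the pronoun but from outside its binding domain, and is not c-commanded by it → coindexation permitted.
*Jonas₂* c-commands the pronoun within its binding domain → coindexation would violate Principle B.
*Ivan₃* and the pronoun do not c-command one another → neither Principle B nor Principle C is at stake; coindexation permitted.

{1, 3}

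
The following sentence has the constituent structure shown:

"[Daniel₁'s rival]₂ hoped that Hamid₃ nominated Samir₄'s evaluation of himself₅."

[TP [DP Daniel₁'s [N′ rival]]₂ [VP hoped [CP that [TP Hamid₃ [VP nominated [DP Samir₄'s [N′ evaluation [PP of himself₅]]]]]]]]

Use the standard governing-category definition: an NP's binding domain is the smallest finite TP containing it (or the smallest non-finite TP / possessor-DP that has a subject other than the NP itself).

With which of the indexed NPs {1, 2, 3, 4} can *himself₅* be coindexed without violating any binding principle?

{4}

*himself* is an anaphor, so Principle A applies: it must be bound in its binding domain.
Binding domain of *himself₅*: the possessed DP, whose subject is Samir₄.
*Daniel₁* does not c-command the anaphor → cannot bind it.
*[Daniel₁'s rival]₂* c-commands the anaphor but is outside its binding domain → cannot satisfy Principle A.
*Hamid₃* c-commands the anaphor but is outside its binding domain → cannot satisfy Principle A.
*Samir₄* c-commands the anaphor within its binding domain → licit binder.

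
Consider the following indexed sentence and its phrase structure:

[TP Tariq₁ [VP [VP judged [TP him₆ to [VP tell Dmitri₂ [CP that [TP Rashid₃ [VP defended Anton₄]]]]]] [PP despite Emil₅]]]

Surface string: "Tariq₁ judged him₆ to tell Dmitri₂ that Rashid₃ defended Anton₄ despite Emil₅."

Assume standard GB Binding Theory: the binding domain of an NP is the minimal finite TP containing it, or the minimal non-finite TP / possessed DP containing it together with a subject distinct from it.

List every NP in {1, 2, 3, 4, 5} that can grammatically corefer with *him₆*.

{5}

*him* is a pronoun, so Principle B applies: it must be free in its binding domain.
Binding domain of *him₆*: the matrix TP, whose subject is Tariq₁.
*Tariq₁* c-commands the pronoun within its binding domain → coindexation would violate Principle B.
*Dmitri₂*: the pronoun c-commands this R-expression → coindexation would violate Principle C on *Dmitri₂*.
*Rashid₃*: the pronoun c-commands this R-expression → coindexation would violate Principle C on *Rashid₃*.
*Anton₄*: the pronoun c-commands this R-expression → coindexation would violate Principle C on *Anton₄*.
*Emil₅* and the pronoun do not c-command one another → neither Principle B nor Principle C is at stake; coindexation permitted.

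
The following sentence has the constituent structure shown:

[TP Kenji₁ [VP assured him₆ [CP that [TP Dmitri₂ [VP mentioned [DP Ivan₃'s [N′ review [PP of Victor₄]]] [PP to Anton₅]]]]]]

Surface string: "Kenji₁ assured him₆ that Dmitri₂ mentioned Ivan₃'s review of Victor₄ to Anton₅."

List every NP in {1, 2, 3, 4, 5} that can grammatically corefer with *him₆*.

none

*him* is a pronoun, so Principle B applies: it must be free in its binding domain.
Binding domain of *him₆*: the matrix TP, whose subject is Kenji₁.
*Kenji₁* c-commands the pronoun within its binding domain → coindexation would violate Principle B.
*Dmitri₂*: the pronoun c-commands this R-expression → coindexation would violate Principle C on *Dmitri₂*.
*Ivan₃*: the pronoun c-commands this R-expression → coindexation would violate Principle C on *Ivan₃*.
*Victor₄*: the pronoun c-commands this R-expression → coindexation would violate Principle C on *Victor₄*.
*Anton₅*: the pronoun c-commands this R-expression → coindexation would violate Principle C on *Anton₅*.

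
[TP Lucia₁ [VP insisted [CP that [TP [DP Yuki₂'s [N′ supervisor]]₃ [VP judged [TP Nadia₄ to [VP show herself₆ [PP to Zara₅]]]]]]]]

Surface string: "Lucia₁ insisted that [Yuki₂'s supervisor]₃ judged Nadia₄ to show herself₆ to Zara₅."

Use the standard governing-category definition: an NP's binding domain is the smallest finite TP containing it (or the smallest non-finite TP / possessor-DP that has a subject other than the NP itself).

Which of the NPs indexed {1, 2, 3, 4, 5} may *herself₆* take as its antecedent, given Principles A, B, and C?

*herself* is an anaphor, so Principle A applies: it must be bound in its binding domain.
Binding domain of *herself₆*: the embedded TP, whose subject is Nadia₄.
*Lucia₁* c-commands the anaphor but is outside its binding domain → cannot satisfy Principle A.
*Yuki₂* does not c-command the anaphor → cannot bind it.
*[Yuki₂'s supervisor]₃* c-commands the anaphor but is outside its binding domain → cannot satisfy Principle A.
*Nadia₄* c-commands the anaphor within its binding domain → licit binder.
*Zara₅* does not c-command the anaphor → cannot bind it.

{4}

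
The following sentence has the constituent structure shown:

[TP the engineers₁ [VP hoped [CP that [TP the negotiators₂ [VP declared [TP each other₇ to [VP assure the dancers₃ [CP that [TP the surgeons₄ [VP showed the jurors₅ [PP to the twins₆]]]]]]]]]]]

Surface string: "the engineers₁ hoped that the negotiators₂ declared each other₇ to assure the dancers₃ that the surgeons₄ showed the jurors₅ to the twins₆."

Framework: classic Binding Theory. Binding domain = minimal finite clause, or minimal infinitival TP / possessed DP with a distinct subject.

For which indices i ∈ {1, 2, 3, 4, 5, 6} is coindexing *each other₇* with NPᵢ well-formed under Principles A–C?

{2}

*each other* is an anaphor, so Principle A applies: it must be bound in its binding domain.
Binding domain of *each other₇*: the embedded TP, whose subject is the negotiators₂.
*the engineers₁* c-commands the anaphor but is outside its binding domain → cannot satisfy Principle A.
*the negotiators₂* c-commands the anaphor within its binding domain → licit binder.
*the dancers₃* does not c-command the anaphor → cannot bind it.
*the surgeons₄* does not c-command the anaphor → cannot bind it.
*the jurors₅* does not c-command the anaphor → cannot bind it.
*the twins₆* does not c-command the anaphor → cannot bind it.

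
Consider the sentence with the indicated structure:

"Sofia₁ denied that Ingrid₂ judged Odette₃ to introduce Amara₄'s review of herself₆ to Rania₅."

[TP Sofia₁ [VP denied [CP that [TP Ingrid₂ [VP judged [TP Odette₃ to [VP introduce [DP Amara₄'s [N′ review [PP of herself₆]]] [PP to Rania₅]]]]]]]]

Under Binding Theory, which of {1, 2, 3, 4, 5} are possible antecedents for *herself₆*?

{4}

*herself* is an anaphor, so Principle A applies: it must be bound in its binding domain.
Binding domain of *herself₆*: the possessed DP, whose subject is Amara₄.
*Sofia₁* c-commands the anaphor but is outside its binding domain → cannot satisfy Principle A.
*Ingrid₂* c-commands the anaphor but is outside its binding domain → cannot satisfy Principle A.
*Odette₃* c-commands the anaphor but is outside its binding domain → cannot satisfy Principle A.
*Amara₄* c-commands the anaphor within its binding domain → licit binder.
*Rania₅* does not c-command the anaphor → cannot bind it.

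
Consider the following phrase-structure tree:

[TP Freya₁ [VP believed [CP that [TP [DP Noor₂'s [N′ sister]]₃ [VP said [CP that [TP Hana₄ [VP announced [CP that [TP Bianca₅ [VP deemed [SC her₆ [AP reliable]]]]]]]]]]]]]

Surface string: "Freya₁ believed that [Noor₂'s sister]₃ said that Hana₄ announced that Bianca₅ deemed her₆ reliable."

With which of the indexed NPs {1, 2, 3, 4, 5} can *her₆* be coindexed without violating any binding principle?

*her* is a pronoun, so Principle B applies: it must be free in its binding domain.
Binding domain of *her₆*: the embedded TP, whose subject is Bianca₅.
*Freya₁* c-commands the pronoun but from outside its binding domain, and is not c-commanded by it → coindexation permitted.
*Noor₂* and the pronoun do not c-command one another → neither Principle B nor Principle C is at stake; coindexation permitted.
*[Noor₂'s sister]₃* c-commands the pronoun but from outside its binding domain, and is not c-commanded by it → coindexation permitted.
*Hana₄* c-commands the pronoun but from outside its binding domain, and is not c-commanded by it → coindexation permitted.
*Bianca₅* c-commands the pronoun within its binding domain → coindexation would violate Principle B.

{1, 2, 3, 4}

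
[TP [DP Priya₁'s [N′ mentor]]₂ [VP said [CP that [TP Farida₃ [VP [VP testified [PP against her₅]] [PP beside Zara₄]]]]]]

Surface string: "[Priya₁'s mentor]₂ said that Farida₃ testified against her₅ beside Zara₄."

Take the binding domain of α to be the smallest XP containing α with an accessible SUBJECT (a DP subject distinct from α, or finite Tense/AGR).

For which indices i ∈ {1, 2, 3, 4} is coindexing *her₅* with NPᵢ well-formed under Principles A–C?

{1, 2, 4}

*her* is a pronoun, so Principle B applies: it must be free in its binding domain.
Binding domain of *her₅*: the embedded TP, whose subject is Farida₃.
*Priya₁* and the pronoun do not c-command one another → neither Principle B nor Principle C is at stake; coindexation permitted.
*[Priya₁'s mentor]₂* c-commands the pronoun but from outside its binding domain, and is not c-commanded by it → coindexation permitted.
*Farida₃* c-commands the pronoun within its binding domain → coindexation would violate Principle B.
*Zara₄* and the pronoun do not c-command one another → neither Principle B nor Principle C is at stake; coindexation permitted.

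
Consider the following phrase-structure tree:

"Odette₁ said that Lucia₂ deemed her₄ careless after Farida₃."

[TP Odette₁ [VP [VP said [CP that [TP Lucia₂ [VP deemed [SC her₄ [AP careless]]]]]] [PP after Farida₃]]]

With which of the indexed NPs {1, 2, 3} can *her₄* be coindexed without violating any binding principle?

{1, 3}

*her* is a pronoun, so Principle B applies: it must be free in its binding domain.
Binding domain of *her₄*: the embedded TP, whose subject is Lucia₂.
*Odette₁* c-commands the pronoun but from outside its binding domain, and is not c-commanded by it → coindexation permitted.
*Lucia₂* c-commands the pronoun within its binding domain → coindexation would violate Principle B.
*Farida₃* and the pronoun do not c-command one another → neither Principle B nor Principle C is at stake; coindexation permitted.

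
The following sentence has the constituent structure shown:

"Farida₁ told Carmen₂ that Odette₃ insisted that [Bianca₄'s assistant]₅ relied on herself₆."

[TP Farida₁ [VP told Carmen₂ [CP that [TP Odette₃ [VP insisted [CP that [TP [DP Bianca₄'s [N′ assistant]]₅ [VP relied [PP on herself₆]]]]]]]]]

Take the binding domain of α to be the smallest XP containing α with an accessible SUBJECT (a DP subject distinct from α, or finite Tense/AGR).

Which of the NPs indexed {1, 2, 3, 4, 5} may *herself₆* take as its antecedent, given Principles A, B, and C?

*herself* is an anaphor, so Principle A applies: it must be bound in its binding domain.
Binding domain of *herself₆*: the embedded TP, whose subject is [Bianca₄'s assistant]₅.
*Farida₁* c-commands the anaphor but is outside its binding domain → cannot satisfy Principle A.
*Carmen₂* c-commands the anaphor but is outside its binding domain → cannot satisfy Principle A.
*Odette₃* c-commands the anaphor but is outside its binding domain → cannot satisfy Principle A.
*Bianca₄* does not c-command the anaphor → cannot bind it.
*[Bianca₄'s assistant]₅* c-commands the anaphor within its binding domain → licit binder.

{5}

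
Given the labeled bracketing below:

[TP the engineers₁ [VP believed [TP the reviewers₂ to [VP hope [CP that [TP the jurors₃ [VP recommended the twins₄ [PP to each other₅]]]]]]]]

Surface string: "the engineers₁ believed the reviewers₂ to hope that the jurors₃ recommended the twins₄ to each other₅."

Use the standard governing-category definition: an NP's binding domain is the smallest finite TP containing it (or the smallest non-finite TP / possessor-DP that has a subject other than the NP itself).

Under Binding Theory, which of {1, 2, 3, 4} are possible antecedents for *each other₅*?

{3, 4}

*each other* is an anaphor, so Principle A applies: it must be bound in its binding domain.
Binding domain of *each other₅*: the embedded TP, whose subject is the jurors₃.
*the engineers₁* c-commands the anaphor but is outside its binding domain → cannot satisfy Principle A.
*the reviewers₂* c-commands the anaphor but is outside its binding domain → cannot satisfy Principle A.
*the jurors₃* c-commands the anaphor within its binding domain → licit binder.
*the twins₄* c-commands the anaphor within its binding domain → licit binder.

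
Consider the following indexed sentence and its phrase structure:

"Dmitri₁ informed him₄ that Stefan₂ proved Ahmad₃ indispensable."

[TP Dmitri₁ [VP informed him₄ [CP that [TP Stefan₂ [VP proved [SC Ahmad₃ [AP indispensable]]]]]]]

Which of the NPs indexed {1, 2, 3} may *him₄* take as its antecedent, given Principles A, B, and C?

none

*him* is a pronoun, so Principle B applies: it must be free in its binding domain.
Binding domain of *him₄*: the matrix TP, whose subject is Dmitri₁.
*Dmitri₁* c-commands the pronoun within its binding domain → coindexation would violate Principle B.
*Stefan₂*: the pronoun c-commands this R-expression → coindexation would violate Principle C on *Stefan₂*.
*Ahmad₃*: the pronoun c-commands this R-expression → coindexation would violate Principle C on *Ahmad₃*.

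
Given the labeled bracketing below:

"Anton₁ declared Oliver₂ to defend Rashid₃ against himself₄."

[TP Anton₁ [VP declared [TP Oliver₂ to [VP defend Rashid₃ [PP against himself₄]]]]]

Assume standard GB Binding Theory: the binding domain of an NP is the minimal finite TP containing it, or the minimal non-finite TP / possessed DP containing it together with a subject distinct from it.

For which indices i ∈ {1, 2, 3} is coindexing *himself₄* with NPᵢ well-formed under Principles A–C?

{2, 3}

*himself* is an anaphor, so Principle A applies: it must be bound in its binding domain.
Binding domain of *himself₄*: the embedded TP, whose subject is Oliver₂.
*Anton₁* c-commands the anaphor but is outside its binding domain → cannot satisfy Principle A.
*Oliver₂* c-commands the anaphor within its binding domain → licit binder.
*Rashid₃* c-commands the anaphor within its binding domain → licit binder.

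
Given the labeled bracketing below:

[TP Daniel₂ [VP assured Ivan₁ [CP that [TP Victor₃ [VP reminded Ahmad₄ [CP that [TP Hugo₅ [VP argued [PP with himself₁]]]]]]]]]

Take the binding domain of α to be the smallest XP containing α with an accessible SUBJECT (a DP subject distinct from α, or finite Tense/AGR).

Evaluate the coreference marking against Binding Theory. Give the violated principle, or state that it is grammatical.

Principle A

The two coindexed NPs are *Ivan₁* and *himself₁*.
*himself₁* is an anaphor. Principle A requires it to be bound within its binding domain — the embedded TP, whose subject is Hugo₅.
Within that domain it is c-commanded by *Hugo₅*, which does not share its index.
*Ivan₁* does c-command the anaphor, but from outside its binding domain.
The anaphor is unbound in its domain → Principle A violation.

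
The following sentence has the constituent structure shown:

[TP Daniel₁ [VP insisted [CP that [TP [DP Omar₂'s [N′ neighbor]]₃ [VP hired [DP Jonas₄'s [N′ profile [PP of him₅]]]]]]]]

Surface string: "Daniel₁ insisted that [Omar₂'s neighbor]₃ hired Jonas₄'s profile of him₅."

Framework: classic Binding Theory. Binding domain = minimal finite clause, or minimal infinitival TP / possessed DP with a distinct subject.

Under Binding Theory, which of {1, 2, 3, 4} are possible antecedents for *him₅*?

{1, 2, 3}

*him* is a pronoun, so Principle B applies: it must be free in its binding domain.
Binding domain of *him₅*: the possessed DP, whose subject is Jonas₄.
*Daniel₁* c-commands the pronoun but from outside its binding domain, and is not c-commanded by it → coindexation permitted.
*Omar₂* and the pronoun do not c-command one another → neither Principle B nor Principle C is at stake; coindexation permitted.
*[Omar₂'s neighbor]₃* c-commands the pronoun but from outside its binding domain, and is not c-commanded by it → coindexation permitted.
*Jonas₄* c-commands the pronoun within its binding domain → coindexation would violate Principle B.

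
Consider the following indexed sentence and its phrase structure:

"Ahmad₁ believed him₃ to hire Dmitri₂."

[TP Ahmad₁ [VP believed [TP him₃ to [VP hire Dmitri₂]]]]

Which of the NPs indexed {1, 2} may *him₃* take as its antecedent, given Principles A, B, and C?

none

*him* is a pronoun, so Principle B applies: it must be free in its binding domain.
Binding domain of *him₃*: the matrix TP, whose subject is Ahmad₁.
*Ahmad₁* c-commands the pronoun within its binding domain → coindexation would violate Principle B.
*Dmitri₂*: the pronoun c-commands this R-expression → coindexation would violate Principle C on *Dmitri₂*.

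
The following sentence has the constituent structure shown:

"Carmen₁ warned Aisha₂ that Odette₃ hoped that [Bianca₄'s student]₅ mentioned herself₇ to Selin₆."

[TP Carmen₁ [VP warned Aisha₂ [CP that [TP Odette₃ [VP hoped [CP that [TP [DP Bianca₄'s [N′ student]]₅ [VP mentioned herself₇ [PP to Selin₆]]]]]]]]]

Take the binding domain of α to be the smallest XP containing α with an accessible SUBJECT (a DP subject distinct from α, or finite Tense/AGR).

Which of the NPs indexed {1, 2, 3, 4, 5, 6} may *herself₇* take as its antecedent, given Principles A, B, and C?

*herself* is an anaphor, so Principle A applies: it must be bound in its binding domain.
Binding domain of *herself₇*: the embedded TP, whose subject is [Bianca₄'s student]₅.
*Carmen₁* c-commands the anaphor but is outside its binding domain → cannot satisfy Principle A.
*Aisha₂* c-commands the anaphor but is outside its binding domain → cannot satisfy Principle A.
*Odette₃* c-commands the anaphor but is outside its binding domain → cannot satisfy Principle A.
*Bianca₄* does not c-command the anaphor → cannot bind it.
*[Bianca₄'s student]₅* c-commands the anaphor within its binding domain → licit binder.
*Selin₆* does not c-command the anaphor → cannot bind it.

{5}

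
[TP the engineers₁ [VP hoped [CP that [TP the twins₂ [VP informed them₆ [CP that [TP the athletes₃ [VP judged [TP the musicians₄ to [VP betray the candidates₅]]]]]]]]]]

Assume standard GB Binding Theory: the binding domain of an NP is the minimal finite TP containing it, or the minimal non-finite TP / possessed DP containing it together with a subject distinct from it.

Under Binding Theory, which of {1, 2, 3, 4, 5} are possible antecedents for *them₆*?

*them* is a pronoun, so Principle B applies: it must be free in its binding domain.
Binding domain of *them₆*: the embedded TP, whose subject is the twins₂.
*the engineers₁* c-commands the pronoun but from outside its binding domain, and is not c-commanded by it → coindexation permitted.
*the twins₂* c-commands the pronoun within its binding domain → coindexation would violate Principle B.
*the athletes₃*: the pronoun c-commands this R-expression → coindexation would violate Principle C on *the athletes₃*.
*the musicians₄*: the pronoun c-commands this R-expression → coindexation would violate Principle C on *the musicians₄*.
*the candidates₅*: the pronoun c-commands this R-expression → coindexation would violate Principle C on *the candidates₅*.

{1}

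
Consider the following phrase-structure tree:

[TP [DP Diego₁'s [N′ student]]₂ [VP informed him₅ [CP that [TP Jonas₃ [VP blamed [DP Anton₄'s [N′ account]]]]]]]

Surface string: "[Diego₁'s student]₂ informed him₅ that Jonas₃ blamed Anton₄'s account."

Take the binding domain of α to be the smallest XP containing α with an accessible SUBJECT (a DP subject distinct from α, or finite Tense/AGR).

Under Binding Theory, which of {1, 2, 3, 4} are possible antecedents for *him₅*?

*him* is a pronoun, so Principle B applies: it must be free in its binding domain.
Binding domain of *him₅*: the matrix TP, whose subject is [Diego₁'s student]₂.
*Diego₁* and the pronoun do not c-command one another → neither Principle B nor Principle C is at stake; coindexation permitted.
*[Diego₁'s student]₂* c-commands the pronoun within its binding domain → coindexation would violate Principle B.
*Jonas₃*: the pronoun c-commands this R-expression → coindexation would violate Principle C on *Jonas₃*.
*Anton₄*: the pronoun c-commands this R-expression → coindexation would violate Principle C on *Anton₄*.

{1}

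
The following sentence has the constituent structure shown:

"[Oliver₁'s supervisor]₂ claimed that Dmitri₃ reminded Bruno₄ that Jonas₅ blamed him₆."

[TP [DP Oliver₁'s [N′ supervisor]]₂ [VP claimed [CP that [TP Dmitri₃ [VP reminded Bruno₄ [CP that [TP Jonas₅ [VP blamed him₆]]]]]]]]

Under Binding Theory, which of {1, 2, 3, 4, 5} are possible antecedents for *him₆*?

{1, 2, 3, 4}

*him* is a pronoun, so Principle B applies: it must be free in its binding domain.
Binding domain of *him₆*: the embedded TP, whose subject is Jonas₅.
*Oliver₁* and the pronoun do not c-command one another → neither Principle B nor Principle C is at stake; coindexation permitted.
*[Oliver₁'s supervisor]₂* c-commands the pronoun but from outside its binding domain, and is not c-commanded by it → coindexation permitted.
*Dmitri₃* c-commands the pronoun but from outside its binding domain, and is not c-commanded by it → coindexation permitted.
*Bruno₄* c-commands the pronoun but from outside its binding domain, and is not c-commanded by it → coindexation permitted.
*Jonas₅* c-commands the pronoun within its binding domain → coindexation would violate Principle B.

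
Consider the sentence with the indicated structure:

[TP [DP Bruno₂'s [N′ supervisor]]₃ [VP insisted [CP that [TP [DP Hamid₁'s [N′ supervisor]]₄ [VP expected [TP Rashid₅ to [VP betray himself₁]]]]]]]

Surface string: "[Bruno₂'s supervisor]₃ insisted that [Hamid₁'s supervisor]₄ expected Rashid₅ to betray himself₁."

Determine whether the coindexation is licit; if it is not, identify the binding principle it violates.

Principle A

The two coindexed NPs are *Hamid₁* and *himself₁*.
*himself₁* is an anaphor. Principle A requires it to be bound within its binding domain — the embedded TP, whose subject is Rashid₅.
Within that domain it is c-commanded by *Rashid₅*, which does not share its index.
*Hamid₁* does not c-command the anaphor at all.
The anaphor is unbound in its domain → Principle A violation.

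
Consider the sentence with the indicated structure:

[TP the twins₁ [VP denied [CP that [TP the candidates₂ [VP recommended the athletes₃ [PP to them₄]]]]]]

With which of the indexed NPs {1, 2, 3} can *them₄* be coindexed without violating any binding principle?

{1}

*them* is a pronoun, so Principle B applies: it must be free in its binding domain.
Binding domain of *them₄*: the embedded TP, whose subject is the candidates₂.
*the twins₁* c-commands the pronoun but from outside its binding domain, and is not c-commanded by it → coindexation permitted.
*the candidates₂* c-commands the pronoun within its binding domain → coindexation would violate Principle B.
*the athletes₃* c-commands the pronoun within its binding domain → coindexation would violate Principle B.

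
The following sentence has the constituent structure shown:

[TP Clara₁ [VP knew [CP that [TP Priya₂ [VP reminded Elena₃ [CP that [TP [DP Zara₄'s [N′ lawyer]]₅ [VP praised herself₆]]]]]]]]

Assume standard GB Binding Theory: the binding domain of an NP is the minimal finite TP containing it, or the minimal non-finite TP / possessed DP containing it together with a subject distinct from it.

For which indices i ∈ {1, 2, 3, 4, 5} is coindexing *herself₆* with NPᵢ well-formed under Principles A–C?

*herself* is an anaphor, so Principle A applies: it must be bound in its binding domain.
Binding domain of *herself₆*: the embedded TP, whose subject is [Zara₄'s lawyer]₅.
*Clara₁* c-commands the anaphor but is outside its binding domain → cannot satisfy Principle A.
*Priya₂* c-commands the anaphor but is outside its binding domain → cannot satisfy Principle A.
*Elena₃* c-commands the anaphor but is outside its binding domain → cannot satisfy Principle A.
*Zara₄* does not c-command the anaphor → cannot bind it.
*[Zara₄'s lawyer]₅* c-commands the anaphor within its binding domain → licit binder.

{5}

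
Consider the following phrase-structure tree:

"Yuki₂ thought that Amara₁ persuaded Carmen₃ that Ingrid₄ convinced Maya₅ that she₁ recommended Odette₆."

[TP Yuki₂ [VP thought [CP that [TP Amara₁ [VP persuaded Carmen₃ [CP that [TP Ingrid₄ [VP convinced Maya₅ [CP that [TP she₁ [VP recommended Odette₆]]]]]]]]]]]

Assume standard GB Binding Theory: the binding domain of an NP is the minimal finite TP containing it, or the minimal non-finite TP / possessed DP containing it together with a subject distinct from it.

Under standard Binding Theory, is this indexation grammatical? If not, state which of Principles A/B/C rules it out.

grammatical

The two coindexed NPs are *Amara₁* and *she₁*.
*she₁* is a pronoun; nothing c-commands it within its binding domain (the embedded TP.), so Principle B holds trivially.
*Amara₁* is an R-expression; *she₁* does not c-command it, and no other NP shares its index, so Principle C is satisfied.
All principles are respected.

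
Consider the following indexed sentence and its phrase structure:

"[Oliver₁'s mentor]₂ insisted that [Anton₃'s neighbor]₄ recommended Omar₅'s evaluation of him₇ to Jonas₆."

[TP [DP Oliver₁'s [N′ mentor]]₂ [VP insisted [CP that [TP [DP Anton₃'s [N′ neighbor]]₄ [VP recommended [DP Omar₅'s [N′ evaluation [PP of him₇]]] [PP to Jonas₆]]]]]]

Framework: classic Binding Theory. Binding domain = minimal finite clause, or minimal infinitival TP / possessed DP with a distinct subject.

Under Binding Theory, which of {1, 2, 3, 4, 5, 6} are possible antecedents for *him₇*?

{1, 2, 3, 4, 6}

*him* is a pronoun, so Principle B applies: it must be free in its binding domain.
Binding domain of *him₇*: the possessed DP, whose subject is Omar₅.
*Oliver₁* and the pronoun do not c-command one another → neither Principle B nor Principle C is at stake; coindexation permitted.
*[Oliver₁'s mentor]₂* c-commands the pronoun but from outside its binding domain, and is not c-commanded by it → coindexation permitted.
*Anton₃* and the pronoun do not c-command one another → neither Principle B nor Principle C is at stake; coindexation permitted.
*[Anton₃'s neighbor]₄* c-commands the pronoun but from outside its binding domain, and is not c-commanded by it → coindexation permitted.
*Omar₅* c-commands the pronoun within its binding domain → coindexation would violate Principle B.
*Jonas₆* and the pronoun do not c-command one another → neither Principle B nor Principle C is at stake; coindexation permitted.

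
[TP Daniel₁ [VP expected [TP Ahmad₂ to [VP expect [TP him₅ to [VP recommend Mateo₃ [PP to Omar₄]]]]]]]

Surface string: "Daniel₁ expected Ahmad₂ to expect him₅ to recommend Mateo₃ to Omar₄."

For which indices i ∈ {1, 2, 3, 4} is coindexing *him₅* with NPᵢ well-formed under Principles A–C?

{1}

*him* is a pronoun, so Principle B applies: it must be free in its binding domain.
Binding domain of *him₅*: the embedded TP, whose subject is Ahmad₂.
*Daniel₁* c-commands the pronoun but from outside its binding domain, and is not c-commanded by it → coindexation permitted.
*Ahmad₂* c-commands the pronoun within its binding domain → coindexation would violate Principle B.
*Mateo₃*: the pronoun c-commands this R-expression → coindexation would violate Principle C on *Mateo₃*.
*Omar₄*: the pronoun c-commands this R-expression → coindexation would violate Principle C on *Omar₄*.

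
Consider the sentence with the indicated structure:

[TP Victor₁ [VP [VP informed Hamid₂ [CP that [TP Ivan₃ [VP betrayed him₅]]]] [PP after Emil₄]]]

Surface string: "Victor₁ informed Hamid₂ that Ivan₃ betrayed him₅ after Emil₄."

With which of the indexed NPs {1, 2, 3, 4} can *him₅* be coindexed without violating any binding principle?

{1, 2, 4}

*him* is a pronoun, so Principle B applies: it must be free in its binding domain.
Binding domain of *him₅*: the embedded TP, whose subject is Ivan₃.
*Victor₁* c-commands the pronoun but from outside its binding domain, and is not c-commanded by it → coindexation permitted.
*Hamid₂* c-commands the pronoun but from outside its binding domain, and is not c-commanded by it → coindexation permitted.
*Ivan₃* c-commands the pronoun within its binding domain → coindexation would violate Principle B.
*Emil₄* and the pronoun do not c-command one another → neither Principle B nor Principle C is at stake; coindexation permitted.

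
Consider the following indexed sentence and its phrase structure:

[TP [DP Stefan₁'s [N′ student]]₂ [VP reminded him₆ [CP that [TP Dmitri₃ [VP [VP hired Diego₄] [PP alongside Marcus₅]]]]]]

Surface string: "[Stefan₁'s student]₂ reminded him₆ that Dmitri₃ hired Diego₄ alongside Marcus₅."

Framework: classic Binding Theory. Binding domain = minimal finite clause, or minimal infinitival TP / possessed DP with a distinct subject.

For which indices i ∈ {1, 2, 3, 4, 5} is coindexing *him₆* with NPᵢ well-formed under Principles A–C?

{1}

*him* is a pronoun, so Principle B applies: it must be free in its binding domain.
Binding domain of *him₆*: the matrix TP, whose subject is [Stefan₁'s student]₂.
*Stefan₁* and the pronoun do not c-command one another → neither Principle B nor Principle C is at stake; coindexation permitted.
*[Stefan₁'s student]₂* c-commands the pronoun within its binding domain → coindexation would violate Principle B.
*Dmitri₃*: the pronoun c-commands this R-expression → coindexation would violate Principle C on *Dmitri₃*.
*Diego₄*: the pronoun c-commands this R-expression → coindexation would violate Principle C on *Diego₄*.
*Marcus₅*: the pronoun c-commands this R-expression → coindexation would violate Principle C on *Marcus₅*.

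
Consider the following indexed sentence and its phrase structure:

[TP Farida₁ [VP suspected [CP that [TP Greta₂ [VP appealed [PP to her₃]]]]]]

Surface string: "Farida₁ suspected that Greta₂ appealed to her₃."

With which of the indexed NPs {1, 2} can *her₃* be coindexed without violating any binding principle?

{1}

*her* is a pronoun, so Principle B applies: it must be free in its binding domain.
Binding domain of *her₃*: the embedded TP, whose subject is Greta₂.
*Farida₁* c-commands the pronoun but from outside its binding domain, and is not c-commanded by it → coindexation permitted.
*Greta₂* c-commands the pronoun within its binding domain → coindexation would violate Principle B.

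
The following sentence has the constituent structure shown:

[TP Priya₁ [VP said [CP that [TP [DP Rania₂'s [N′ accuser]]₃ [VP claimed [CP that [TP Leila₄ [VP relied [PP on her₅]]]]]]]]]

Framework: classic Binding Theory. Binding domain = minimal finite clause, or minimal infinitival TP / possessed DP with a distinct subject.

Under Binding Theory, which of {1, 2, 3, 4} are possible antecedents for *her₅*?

*her* is a pronoun, so Principle B applies: it must be free in its binding domain.
Binding domain of *her₅*: the embedded TP, whose subject is Leila₄.
*Priya₁* c-commands the pronoun but from outside its binding domain, and is not c-commanded by it → coindexation permitted.
*Rania₂* and the pronoun do not c-command one another → neither Principle B nor Principle C is at stake; coindexation permitted.
*[Rania₂'s accuser]₃* c-commands the pronoun but from outside its binding domain, and is not c-commanded by it → coindexation permitted.
*Leila₄* c-commands the pronoun within its binding domain → coindexation would violate Principle B.

{1, 2, 3}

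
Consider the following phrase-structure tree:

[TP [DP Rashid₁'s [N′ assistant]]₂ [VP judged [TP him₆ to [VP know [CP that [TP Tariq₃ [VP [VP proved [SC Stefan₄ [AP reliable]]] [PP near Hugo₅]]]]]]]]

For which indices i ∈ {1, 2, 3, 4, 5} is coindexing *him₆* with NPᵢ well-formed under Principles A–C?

{1}

*him* is a pronoun, so Principle B applies: it must be free in its binding domain.
Binding domain of *him₆*: the matrix TP, whose subject is [Rashid₁'s assistant]₂.
*Rashid₁* and the pronoun do not c-command one another → neither Principle B nor Principle C is at stake; coindexation permitted.
*[Rashid₁'s assistant]₂* c-commands the pronoun within its binding domain → coindexation would violate Principle B.
*Tariq₃*: the pronoun c-commands this R-expression → coindexation would violate Principle C on *Tariq₃*.
*Stefan₄*: the pronoun c-commands this R-expression → coindexation would violate Principle C on *Stefan₄*.
*Hugo₅*: the pronoun c-commands this R-expression → coindexation would violate Principle C on *Hugo₅*.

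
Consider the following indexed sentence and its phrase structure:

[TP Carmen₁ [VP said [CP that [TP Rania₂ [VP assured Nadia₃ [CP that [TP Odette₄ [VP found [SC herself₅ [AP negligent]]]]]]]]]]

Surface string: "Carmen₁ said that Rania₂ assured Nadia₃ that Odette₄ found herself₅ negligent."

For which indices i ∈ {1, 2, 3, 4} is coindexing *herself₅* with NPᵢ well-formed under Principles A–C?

{4}

*herself* is an anaphor, so Principle A applies: it must be bound in its binding domain.
Binding domain of *herself₅*: the embedded TP, whose subject is Odette₄.
*Carmen₁* c-commands the anaphor but is outside its binding domain → cannot satisfy Principle A.
*Rania₂* c-commands the anaphor but is outside its binding domain → cannot satisfy Principle A.
*Nadia₃* c-commands the anaphor but is outside its binding domain → cannot satisfy Principle A.
*Odette₄* c-commands the anaphor within its binding domain → licit binder.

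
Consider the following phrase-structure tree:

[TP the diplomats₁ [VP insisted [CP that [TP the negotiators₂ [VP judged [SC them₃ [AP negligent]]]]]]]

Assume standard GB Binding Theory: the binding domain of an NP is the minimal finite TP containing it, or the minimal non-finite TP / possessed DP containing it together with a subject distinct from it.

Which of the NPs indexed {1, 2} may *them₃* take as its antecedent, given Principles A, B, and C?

{1}

*them* is a pronoun, so Principle B applies: it must be free in its binding domain.
Binding domain of *them₃*: the embedded TP, whose subject is the negotiators₂.
*the diplomats₁* c-commands the pronoun but from outside its binding domain, and is not c-commanded by it → coindexation permitted.
*the negotiators₂* c-commands the pronoun within its binding domain → coindexation would violate Principle B.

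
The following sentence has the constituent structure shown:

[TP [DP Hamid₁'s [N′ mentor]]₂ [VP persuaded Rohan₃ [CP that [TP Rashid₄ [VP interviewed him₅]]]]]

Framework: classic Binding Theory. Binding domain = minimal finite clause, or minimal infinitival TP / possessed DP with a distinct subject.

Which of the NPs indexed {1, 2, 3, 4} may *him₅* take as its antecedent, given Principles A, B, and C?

*him* is a pronoun, so Principle B applies: it must be free in its binding domain.
Binding domain of *him₅*: the embedded TP, whose subject is Rashid₄.
*Hamid₁* and the pronoun do not c-command one another → neither Principle B nor Principle C is at stake; coindexation permitted.
*[Hamid₁'s mentor]₂* c-commands the pronoun but from outside its binding domain, and is not c-commanded by it → coindexation permitted.
*Rohan₃* c-commands the pronoun but from outside its binding domain, and is not c-commanded by it → coindexation permitted.
*Rashid₄* c-commands the pronoun within its binding domain → coindexation would violate Principle B.

{1, 2, 3}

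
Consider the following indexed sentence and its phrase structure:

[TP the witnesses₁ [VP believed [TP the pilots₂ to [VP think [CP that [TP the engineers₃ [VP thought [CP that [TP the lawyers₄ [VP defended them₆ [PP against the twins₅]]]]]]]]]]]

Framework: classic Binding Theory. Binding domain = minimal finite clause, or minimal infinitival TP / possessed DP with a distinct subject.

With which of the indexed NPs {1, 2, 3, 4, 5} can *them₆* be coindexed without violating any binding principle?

{1, 2, 3}

*them* is a pronoun, so Principle B applies: it must be free in its binding domain.
Binding domain of *them₆*: the embedded TP, whose subject is the lawyers₄.
*the witnesses₁* c-commands the pronoun but from outside its binding domain, and is not c-commanded by it → coindexation permitted.
*the pilots₂* c-commands the pronoun but from outside its binding domain, and is not c-commanded by it → coindexation permitted.
*the engineers₃* c-commands the pronoun but from outside its binding domain, and is not c-commanded by it → coindexation permitted.
*the lawyers₄* c-commands the pronoun within its binding domain → coindexation would violate Principle B.
*the twins₅*: the pronoun c-commands this R-expression → coindexation would violate Principle C on *the twins₅*.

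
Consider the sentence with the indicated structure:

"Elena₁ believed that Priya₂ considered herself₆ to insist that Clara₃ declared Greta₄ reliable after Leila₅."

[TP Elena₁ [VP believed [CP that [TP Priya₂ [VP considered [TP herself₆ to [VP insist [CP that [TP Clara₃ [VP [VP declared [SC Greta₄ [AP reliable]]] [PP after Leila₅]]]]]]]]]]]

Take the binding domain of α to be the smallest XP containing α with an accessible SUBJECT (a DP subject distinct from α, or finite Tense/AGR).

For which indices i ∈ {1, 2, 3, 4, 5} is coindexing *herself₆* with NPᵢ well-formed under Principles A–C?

{2}

*herself* is an anaphor, so Principle A applies: it must be bound in its binding domain.
Binding domain of *herself₆*: the embedded TP, whose subject is Priya₂.
*Elena₁* c-commands the anaphor but is outside its binding domain → cannot satisfy Principle A.
*Priya₂* c-commands the anaphor within its binding domain → licit binder.
*Clara₃* does not c-command the anaphor → cannot bind it.
*Greta₄* does not c-command the anaphor → cannot bind it.
*Leila₅* does not c-command the anaphor → cannot bind it.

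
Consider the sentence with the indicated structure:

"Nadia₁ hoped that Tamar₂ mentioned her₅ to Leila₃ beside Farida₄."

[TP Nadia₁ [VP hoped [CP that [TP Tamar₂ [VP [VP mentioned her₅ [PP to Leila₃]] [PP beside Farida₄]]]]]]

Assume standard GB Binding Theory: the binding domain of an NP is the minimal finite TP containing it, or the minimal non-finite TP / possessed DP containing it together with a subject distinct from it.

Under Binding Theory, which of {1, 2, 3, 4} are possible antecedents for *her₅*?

{1, 4}

*her* is a pronoun, so Principle B applies: it must be free in its binding domain.
Binding domain of *her₅*: the embedded TP, whose subject is Tamar₂.
*Nadia₁* c-commands the pronoun but from outside its binding domain, and is not c-commanded by it → coindexation permitted.
*Tamar₂* c-commands the pronoun within its binding domain → coindexation would violate Principle B.
*Leila₃*: the pronoun c-commands this R-expression → coindexation would violate Principle C on *Leila₃*.
*Farida₄* and the pronoun do not c-command one another → neither Principle B nor Principle C is at stake; coindexation permitted.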